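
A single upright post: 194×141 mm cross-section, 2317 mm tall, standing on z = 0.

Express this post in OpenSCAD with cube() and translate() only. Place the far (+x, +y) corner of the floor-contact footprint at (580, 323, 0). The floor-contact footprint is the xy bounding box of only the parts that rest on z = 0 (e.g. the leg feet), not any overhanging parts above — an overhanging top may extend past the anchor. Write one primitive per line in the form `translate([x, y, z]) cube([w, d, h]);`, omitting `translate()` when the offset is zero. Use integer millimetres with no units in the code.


translate([386, 182, 0]) cube([194, 141, 2317]);


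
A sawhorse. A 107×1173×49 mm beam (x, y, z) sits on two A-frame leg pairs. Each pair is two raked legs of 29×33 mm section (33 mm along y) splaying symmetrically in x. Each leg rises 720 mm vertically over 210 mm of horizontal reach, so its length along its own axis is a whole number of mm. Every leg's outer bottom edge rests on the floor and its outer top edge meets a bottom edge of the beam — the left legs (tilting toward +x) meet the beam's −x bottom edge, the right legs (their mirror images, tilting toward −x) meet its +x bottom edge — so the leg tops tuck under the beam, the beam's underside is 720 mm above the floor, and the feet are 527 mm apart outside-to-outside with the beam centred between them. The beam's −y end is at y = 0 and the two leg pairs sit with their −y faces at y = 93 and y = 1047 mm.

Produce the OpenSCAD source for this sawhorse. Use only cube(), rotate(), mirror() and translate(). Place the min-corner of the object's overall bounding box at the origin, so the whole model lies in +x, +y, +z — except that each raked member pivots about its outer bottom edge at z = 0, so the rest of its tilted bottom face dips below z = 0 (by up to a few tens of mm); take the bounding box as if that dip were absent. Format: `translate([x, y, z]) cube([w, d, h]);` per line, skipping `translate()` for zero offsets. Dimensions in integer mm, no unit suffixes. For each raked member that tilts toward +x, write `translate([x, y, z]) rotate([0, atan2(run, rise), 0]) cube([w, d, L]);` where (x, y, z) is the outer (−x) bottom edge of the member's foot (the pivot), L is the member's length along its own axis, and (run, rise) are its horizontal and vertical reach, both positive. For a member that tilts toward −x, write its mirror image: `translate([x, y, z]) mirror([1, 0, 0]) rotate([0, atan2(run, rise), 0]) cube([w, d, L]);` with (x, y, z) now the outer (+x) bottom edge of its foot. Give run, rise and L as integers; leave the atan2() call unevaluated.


translate([210, 0, 720]) cube([107, 1173, 49]);
translate([0, 93, 0]) rotate([0, atan2(210, 720), 0]) cube([29, 33, 750]);
translate([527, 93, 0]) mirror([1, 0, 0]) rotate([0, atan2(210, 720), 0]) cube([29, 33, 750]);
translate([0, 1047, 0]) rotate([0, atan2(210, 720), 0]) cube([29, 33, 750]);
translate([527, 1047, 0]) mirror([1, 0, 0]) rotate([0, atan2(210, 720), 0]) cube([29, 33, 750]);


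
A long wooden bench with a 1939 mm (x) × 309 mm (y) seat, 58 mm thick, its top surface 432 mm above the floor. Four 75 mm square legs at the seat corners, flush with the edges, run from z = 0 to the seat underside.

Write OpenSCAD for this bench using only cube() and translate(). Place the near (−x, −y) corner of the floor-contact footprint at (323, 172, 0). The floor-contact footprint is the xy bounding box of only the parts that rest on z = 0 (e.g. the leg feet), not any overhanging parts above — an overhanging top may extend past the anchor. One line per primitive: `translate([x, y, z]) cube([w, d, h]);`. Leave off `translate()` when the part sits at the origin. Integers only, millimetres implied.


translate([323, 172, 374]) cube([1939, 309, 58]);
translate([323, 172, 0]) cube([75, 75, 374]);
translate([323, 406, 0]) cube([75, 75, 374]);
translate([2187, 172, 0]) cube([75, 75, 374]);
translate([2187, 406, 0]) cube([75, 75, 374]);


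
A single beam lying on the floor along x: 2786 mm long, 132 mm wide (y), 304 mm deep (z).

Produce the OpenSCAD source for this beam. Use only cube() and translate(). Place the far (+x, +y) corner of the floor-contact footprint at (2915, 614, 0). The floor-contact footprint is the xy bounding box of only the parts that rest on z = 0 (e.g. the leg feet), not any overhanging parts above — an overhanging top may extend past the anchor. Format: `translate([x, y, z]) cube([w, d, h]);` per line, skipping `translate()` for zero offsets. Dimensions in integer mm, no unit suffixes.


translate([129, 482, 0]) cube([2786, 132, 304]);


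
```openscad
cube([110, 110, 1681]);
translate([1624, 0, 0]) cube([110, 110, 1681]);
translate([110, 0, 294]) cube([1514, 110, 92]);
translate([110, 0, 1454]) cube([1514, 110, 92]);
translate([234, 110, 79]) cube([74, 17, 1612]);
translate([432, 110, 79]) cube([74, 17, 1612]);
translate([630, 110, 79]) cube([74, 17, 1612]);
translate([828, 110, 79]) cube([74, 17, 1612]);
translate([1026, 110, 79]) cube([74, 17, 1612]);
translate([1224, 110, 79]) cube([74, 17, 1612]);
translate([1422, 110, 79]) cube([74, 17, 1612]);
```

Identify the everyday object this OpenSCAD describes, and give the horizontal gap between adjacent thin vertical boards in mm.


A fence section. The picket gap is 124 mm.

Two posts, two rails, 7 pickets — a fence section. Span 1514 mm holds 7 pickets of 74 mm with 8 equal gaps: ⌊(1514 − 7·74) / 8⌋ = 124 mm.


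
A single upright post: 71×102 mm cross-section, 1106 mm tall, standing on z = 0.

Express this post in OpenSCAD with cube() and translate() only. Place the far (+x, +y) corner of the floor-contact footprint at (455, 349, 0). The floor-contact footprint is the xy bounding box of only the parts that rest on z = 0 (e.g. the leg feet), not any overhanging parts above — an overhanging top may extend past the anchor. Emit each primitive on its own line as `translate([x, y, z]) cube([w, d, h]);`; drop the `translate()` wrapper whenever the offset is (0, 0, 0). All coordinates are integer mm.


translate([384, 247, 0]) cube([71, 102, 1106]);


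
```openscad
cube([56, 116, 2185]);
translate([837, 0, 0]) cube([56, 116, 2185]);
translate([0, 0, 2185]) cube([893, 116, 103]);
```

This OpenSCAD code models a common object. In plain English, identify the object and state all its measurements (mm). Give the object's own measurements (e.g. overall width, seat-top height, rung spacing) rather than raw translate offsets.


A door frame. The clear opening is 781 mm wide and 2185 mm high. Two 56 mm wide jambs, 116 mm deep, stand either side of the opening from the floor to the top of the opening. A 103 mm thick head sits across the top of both jambs, spanning the full outside width of the frame.


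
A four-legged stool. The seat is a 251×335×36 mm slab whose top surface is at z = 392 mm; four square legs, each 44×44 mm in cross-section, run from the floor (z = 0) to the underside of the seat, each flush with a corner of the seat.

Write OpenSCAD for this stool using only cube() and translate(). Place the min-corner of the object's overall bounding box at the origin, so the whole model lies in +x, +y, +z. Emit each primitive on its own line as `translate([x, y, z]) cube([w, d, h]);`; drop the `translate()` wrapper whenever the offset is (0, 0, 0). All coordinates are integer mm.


translate([0, 0, 356]) cube([251, 335, 36]);
cube([44, 44, 356]);
translate([207, 0, 0]) cube([44, 44, 356]);
translate([0, 291, 0]) cube([44, 44, 356]);
translate([207, 291, 0]) cube([44, 44, 356]);


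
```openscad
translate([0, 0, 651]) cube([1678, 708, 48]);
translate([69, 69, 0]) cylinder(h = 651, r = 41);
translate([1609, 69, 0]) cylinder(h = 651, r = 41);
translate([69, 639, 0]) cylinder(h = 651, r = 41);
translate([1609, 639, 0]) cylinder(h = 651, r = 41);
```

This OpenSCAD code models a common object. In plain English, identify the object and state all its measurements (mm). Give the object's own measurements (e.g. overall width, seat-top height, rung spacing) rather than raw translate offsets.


A table: top 1678 mm (x) × 708 mm (y), 48 mm thick, upper face at z = 699 mm, on four round legs of 82 mm diameter, each leg's bounding box inset 28 mm from the nearest pair of top edges from z = 0 to the bottom of the top.


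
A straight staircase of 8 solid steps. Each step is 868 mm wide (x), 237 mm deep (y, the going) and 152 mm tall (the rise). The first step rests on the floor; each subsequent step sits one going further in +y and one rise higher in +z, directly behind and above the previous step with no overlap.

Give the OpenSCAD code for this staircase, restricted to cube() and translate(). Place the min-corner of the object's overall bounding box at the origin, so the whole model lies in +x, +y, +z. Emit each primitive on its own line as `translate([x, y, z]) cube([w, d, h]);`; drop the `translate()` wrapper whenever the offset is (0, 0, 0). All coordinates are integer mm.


cube([868, 237, 152]);
translate([0, 237, 152]) cube([868, 237, 152]);
translate([0, 474, 304]) cube([868, 237, 152]);
translate([0, 711, 456]) cube([868, 237, 152]);
translate([0, 948, 608]) cube([868, 237, 152]);
translate([0, 1185, 760]) cube([868, 237, 152]);
translate([0, 1422, 912]) cube([868, 237, 152]);
translate([0, 1659, 1064]) cube([868, 237, 152]);


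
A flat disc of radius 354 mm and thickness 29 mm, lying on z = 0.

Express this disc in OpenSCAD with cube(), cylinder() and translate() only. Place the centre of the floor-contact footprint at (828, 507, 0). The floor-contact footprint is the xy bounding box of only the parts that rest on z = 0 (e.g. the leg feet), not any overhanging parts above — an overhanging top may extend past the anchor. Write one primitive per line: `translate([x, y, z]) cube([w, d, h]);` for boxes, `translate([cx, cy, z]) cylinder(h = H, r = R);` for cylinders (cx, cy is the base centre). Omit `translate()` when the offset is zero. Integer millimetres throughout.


translate([828, 507, 0]) cylinder(h = 29, r = 354);


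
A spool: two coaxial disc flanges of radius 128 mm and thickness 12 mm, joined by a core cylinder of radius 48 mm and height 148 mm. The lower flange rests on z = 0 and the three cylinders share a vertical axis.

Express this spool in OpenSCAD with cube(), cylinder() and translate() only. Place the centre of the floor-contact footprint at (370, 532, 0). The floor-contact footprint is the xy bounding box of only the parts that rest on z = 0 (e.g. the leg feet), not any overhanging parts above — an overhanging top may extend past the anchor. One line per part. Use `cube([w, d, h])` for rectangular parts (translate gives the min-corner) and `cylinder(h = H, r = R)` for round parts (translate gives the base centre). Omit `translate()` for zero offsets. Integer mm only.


translate([370, 532, 0]) cylinder(h = 12, r = 128);
translate([370, 532, 12]) cylinder(h = 148, r = 48);
translate([370, 532, 160]) cylinder(h = 12, r = 128);


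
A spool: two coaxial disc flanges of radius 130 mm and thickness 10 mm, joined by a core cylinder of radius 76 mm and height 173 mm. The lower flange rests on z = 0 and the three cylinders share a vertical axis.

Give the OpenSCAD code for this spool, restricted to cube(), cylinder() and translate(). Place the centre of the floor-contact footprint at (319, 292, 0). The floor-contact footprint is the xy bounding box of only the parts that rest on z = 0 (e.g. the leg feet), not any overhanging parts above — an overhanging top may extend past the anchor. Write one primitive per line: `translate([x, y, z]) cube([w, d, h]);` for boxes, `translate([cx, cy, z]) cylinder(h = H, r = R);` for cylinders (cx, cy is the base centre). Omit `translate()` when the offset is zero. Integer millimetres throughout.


translate([319, 292, 0]) cylinder(h = 10, r = 130);
translate([319, 292, 10]) cylinder(h = 173, r = 76);
translate([319, 292, 183]) cylinder(h = 10, r = 130);


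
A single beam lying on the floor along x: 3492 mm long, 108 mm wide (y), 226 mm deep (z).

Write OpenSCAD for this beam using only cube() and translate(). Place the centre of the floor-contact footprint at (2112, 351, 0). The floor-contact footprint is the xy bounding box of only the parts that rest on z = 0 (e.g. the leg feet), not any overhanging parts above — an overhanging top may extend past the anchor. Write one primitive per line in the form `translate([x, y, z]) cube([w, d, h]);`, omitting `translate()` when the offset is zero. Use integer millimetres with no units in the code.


translate([366, 297, 0]) cube([3492, 108, 226]);


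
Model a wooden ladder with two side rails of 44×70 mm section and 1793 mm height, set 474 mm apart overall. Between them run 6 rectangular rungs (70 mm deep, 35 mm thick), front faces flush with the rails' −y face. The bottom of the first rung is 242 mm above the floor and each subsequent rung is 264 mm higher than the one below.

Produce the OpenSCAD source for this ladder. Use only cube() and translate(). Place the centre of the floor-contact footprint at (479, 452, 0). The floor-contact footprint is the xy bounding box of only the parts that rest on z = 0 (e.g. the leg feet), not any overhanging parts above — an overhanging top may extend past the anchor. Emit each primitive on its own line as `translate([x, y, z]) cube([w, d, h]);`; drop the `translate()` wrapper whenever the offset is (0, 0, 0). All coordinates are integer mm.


translate([242, 417, 0]) cube([44, 70, 1793]);
translate([672, 417, 0]) cube([44, 70, 1793]);
translate([286, 417, 242]) cube([386, 70, 35]);
translate([286, 417, 506]) cube([386, 70, 35]);
translate([286, 417, 770]) cube([386, 70, 35]);
translate([286, 417, 1034]) cube([386, 70, 35]);
translate([286, 417, 1298]) cube([386, 70, 35]);
translate([286, 417, 1562]) cube([386, 70, 35]);


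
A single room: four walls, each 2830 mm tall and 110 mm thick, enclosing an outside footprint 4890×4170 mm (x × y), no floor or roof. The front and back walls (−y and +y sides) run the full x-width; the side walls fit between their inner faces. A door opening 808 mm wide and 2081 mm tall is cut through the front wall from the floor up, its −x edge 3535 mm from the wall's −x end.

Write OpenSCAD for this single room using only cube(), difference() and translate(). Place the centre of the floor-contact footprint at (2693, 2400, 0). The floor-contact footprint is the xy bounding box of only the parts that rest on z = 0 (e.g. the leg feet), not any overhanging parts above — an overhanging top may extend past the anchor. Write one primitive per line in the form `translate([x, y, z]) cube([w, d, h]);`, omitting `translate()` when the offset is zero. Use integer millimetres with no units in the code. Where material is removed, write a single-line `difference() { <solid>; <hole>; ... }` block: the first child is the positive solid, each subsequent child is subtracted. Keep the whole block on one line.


difference() { translate([248, 315, 0]) cube([4890, 110, 2830]); translate([3783, 315, 0]) cube([808, 110, 2081]); }
translate([248, 4375, 0]) cube([4890, 110, 2830]);
translate([248, 425, 0]) cube([110, 3950, 2830]);
translate([5028, 425, 0]) cube([110, 3950, 2830]);


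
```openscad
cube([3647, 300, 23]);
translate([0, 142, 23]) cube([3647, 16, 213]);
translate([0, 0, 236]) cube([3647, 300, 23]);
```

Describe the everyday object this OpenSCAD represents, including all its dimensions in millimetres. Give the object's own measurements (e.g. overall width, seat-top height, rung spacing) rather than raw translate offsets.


An I-beam lying along x, 3647 mm long. Overall section height 259 mm. Two flanges 300 mm wide (y) and 23 mm thick, one on the floor and one at the top; a web 16 mm thick runs between them, centred on the flange width.


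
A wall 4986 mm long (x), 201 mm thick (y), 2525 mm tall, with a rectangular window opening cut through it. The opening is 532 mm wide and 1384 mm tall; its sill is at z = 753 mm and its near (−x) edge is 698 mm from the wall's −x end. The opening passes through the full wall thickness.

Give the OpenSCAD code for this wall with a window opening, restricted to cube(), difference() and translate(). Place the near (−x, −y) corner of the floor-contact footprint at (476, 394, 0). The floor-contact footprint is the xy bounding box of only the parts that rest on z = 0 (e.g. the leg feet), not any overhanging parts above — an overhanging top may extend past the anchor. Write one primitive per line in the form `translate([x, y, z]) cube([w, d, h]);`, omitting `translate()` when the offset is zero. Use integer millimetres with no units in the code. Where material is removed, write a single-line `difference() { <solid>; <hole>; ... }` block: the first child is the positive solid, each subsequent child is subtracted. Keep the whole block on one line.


difference() { translate([476, 394, 0]) cube([4986, 201, 2525]); translate([1174, 394, 753]) cube([532, 201, 1384]); }


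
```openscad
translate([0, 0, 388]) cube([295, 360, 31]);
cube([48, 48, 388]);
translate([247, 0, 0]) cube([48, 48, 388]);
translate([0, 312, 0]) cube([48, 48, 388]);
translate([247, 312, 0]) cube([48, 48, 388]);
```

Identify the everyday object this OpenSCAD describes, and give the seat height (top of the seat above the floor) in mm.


A stool. The seat height is 419 mm.

A 295×360×31 slab at z = 388 on four corner posts — a stool. The seat top is 388 + 31 = 419 mm.


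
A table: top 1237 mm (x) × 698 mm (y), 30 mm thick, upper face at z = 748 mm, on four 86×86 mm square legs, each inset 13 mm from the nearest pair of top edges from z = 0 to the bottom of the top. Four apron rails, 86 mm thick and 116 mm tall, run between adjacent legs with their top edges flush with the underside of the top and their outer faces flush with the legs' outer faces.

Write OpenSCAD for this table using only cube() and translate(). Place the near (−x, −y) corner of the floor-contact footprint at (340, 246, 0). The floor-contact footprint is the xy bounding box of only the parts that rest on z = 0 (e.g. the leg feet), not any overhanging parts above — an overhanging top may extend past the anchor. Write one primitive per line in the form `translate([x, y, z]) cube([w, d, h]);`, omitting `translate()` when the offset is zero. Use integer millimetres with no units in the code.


translate([327, 233, 718]) cube([1237, 698, 30]);
translate([340, 246, 0]) cube([86, 86, 718]);
translate([1465, 246, 0]) cube([86, 86, 718]);
translate([340, 832, 0]) cube([86, 86, 718]);
translate([1465, 832, 0]) cube([86, 86, 718]);
translate([426, 246, 602]) cube([1039, 86, 116]);
translate([426, 832, 602]) cube([1039, 86, 116]);
translate([340, 332, 602]) cube([86, 500, 116]);
translate([1465, 332, 602]) cube([86, 500, 116]);


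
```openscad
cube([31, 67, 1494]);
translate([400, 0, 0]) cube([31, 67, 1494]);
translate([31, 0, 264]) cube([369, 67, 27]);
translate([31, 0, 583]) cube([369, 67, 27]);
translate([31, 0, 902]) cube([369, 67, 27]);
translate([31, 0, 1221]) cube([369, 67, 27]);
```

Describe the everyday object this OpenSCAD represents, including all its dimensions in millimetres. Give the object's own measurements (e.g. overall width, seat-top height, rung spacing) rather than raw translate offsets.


A straight ladder. Two 31×67 mm vertical rails, 1494 mm tall, stand 431 mm apart (outside-to-outside) with their front faces coplanar on the −y side. 4 rungs, each 67 mm deep and 27 mm tall, span between the inner faces of the rails, front faces flush with the rails. The lowest rung's underside is at z = 264 mm and rungs are spaced 319 mm apart (underside to underside).


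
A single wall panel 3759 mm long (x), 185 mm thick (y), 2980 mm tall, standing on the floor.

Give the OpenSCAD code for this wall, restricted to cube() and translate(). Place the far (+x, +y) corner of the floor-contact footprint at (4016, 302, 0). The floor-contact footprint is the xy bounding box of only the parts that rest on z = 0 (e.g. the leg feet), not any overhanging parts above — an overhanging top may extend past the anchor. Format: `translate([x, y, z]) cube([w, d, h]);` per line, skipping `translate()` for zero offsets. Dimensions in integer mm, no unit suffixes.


translate([257, 117, 0]) cube([3759, 185, 2980]);


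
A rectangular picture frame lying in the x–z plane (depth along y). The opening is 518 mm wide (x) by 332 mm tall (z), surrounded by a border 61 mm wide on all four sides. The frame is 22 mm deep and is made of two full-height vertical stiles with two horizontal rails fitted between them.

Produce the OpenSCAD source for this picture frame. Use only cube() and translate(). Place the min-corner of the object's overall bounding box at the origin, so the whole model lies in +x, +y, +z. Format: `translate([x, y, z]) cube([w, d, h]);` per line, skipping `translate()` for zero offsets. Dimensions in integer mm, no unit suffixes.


cube([61, 22, 454]);
translate([579, 0, 0]) cube([61, 22, 454]);
translate([61, 0, 0]) cube([518, 22, 61]);
translate([61, 0, 393]) cube([518, 22, 61]);


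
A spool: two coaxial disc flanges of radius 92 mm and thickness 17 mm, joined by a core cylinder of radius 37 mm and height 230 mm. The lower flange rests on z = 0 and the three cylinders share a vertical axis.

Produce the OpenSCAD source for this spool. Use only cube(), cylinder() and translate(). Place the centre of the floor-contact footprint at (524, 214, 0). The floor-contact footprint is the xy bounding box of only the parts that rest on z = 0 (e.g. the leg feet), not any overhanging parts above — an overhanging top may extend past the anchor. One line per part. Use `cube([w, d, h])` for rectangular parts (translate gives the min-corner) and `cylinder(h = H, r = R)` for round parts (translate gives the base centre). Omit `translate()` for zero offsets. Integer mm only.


translate([524, 214, 0]) cylinder(h = 17, r = 92);
translate([524, 214, 17]) cylinder(h = 230, r = 37);
translate([524, 214, 247]) cylinder(h = 17, r = 92);


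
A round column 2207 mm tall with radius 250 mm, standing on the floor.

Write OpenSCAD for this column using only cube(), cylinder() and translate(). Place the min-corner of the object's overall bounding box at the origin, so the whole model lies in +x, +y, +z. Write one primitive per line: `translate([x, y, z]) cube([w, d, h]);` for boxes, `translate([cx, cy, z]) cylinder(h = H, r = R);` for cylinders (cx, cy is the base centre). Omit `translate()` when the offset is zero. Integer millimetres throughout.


translate([250, 250, 0]) cylinder(h = 2207, r = 250);


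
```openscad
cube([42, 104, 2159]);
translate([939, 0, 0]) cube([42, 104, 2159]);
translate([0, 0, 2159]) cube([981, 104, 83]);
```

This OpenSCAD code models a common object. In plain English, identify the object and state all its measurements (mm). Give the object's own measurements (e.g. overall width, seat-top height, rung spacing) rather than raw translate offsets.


A door frame. The clear opening is 897 mm wide and 2159 mm high. Two 42 mm wide jambs, 104 mm deep, stand either side of the opening from the floor to the top of the opening. A 83 mm thick head sits across the top of both jambs, spanning the full outside width of the frame.


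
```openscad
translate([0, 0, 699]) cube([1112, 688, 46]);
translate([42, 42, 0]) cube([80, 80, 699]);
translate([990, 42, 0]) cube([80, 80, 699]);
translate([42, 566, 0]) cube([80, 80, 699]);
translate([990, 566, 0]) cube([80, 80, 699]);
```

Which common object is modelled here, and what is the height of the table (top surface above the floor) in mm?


A table. The table height is 745 mm.

A 1112×688×46 slab sits at z = 699 on four 80 mm square posts — a table. The top surface is at 699 + 46 = 745 mm.


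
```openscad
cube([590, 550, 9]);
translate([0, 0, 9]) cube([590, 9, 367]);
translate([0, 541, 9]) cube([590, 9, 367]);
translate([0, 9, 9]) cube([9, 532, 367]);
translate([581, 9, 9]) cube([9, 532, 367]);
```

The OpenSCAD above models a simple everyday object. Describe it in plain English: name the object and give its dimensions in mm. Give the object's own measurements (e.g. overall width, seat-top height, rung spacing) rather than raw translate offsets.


An open-topped rectangular box: outside dimensions 590×550×376 mm, with a uniform wall and base thickness of 9 mm. The base is a full 590×550 slab on the floor; four walls sit on top of the base. The front and back walls (the −y and +y sides) span the full width; the two side walls fit between them.


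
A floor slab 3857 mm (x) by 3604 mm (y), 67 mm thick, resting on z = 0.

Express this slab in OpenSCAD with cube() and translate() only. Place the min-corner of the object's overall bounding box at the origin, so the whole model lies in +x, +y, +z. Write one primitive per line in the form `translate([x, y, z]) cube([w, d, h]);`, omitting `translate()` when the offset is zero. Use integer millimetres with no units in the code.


cube([3857, 3604, 67]);


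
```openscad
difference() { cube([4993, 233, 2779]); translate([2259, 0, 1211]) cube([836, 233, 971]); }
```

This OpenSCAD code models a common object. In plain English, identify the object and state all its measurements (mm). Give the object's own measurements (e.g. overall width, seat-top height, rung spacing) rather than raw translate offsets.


A wall 4993 mm long (x), 233 mm thick (y), 2779 mm tall, with a rectangular window opening cut through it. The opening is 836 mm wide and 971 mm tall; its sill is at z = 1211 mm and its near (−x) edge is 2259 mm from the wall's −x end. The opening passes through the full wall thickness.


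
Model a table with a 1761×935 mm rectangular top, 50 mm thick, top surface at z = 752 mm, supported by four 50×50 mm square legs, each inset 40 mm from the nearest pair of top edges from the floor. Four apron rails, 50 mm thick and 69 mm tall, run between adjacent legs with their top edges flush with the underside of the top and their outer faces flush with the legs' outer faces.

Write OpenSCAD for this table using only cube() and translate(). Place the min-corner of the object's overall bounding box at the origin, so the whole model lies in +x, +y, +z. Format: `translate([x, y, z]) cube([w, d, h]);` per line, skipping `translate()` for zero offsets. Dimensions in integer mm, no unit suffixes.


// leg_h = 752 - 50 = 702
// apron z = 702 - 69 = 633
translate([0, 0, 702]) cube([1761, 935, 50]);
translate([40, 40, 0]) cube([50, 50, 702]);
translate([1671, 40, 0]) cube([50, 50, 702]);
translate([40, 845, 0]) cube([50, 50, 702]);
translate([1671, 845, 0]) cube([50, 50, 702]);
translate([90, 40, 633]) cube([1581, 50, 69]);
translate([90, 845, 633]) cube([1581, 50, 69]);
translate([40, 90, 633]) cube([50, 755, 69]);
translate([1671, 90, 633]) cube([50, 755, 69]);


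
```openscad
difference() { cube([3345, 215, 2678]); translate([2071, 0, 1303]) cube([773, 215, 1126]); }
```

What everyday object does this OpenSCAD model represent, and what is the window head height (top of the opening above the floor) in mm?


A wall with a window opening. The window head height is 2429 mm.

A wall with a rectangular opening subtracted — a window. Sill at z = 1303, opening 1126 mm tall, so the head is at 1303 + 1126 = 2429 mm.


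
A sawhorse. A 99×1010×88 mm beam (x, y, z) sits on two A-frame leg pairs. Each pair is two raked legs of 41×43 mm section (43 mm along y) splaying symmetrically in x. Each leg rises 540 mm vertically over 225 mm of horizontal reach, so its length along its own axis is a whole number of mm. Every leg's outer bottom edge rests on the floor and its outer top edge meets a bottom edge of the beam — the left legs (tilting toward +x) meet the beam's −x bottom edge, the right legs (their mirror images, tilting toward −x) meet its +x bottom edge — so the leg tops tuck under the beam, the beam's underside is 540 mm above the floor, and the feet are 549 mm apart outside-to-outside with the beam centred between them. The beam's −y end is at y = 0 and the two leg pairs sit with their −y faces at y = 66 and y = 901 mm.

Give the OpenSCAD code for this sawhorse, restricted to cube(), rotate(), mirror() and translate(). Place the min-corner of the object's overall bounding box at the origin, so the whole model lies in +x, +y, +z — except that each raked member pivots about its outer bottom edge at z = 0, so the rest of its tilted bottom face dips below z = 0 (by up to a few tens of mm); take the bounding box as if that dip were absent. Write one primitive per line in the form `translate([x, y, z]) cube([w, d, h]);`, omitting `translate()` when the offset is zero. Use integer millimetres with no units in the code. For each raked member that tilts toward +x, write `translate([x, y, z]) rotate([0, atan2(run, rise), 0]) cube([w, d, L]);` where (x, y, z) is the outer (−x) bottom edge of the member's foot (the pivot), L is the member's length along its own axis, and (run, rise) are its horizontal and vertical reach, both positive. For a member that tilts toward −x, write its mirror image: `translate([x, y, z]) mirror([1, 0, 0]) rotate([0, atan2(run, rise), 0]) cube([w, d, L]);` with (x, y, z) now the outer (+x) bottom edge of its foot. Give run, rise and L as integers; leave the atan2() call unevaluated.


// leg length = √(225² + 540²) = 585
// right-leg outer foot x = 2·225 + 99 = 549
// beam min-corner = (225, 0, 540)
translate([225, 0, 540]) cube([99, 1010, 88]);
translate([0, 66, 0]) rotate([0, atan2(225, 540), 0]) cube([41, 43, 585]);
translate([549, 66, 0]) mirror([1, 0, 0]) rotate([0, atan2(225, 540), 0]) cube([41, 43, 585]);
translate([0, 901, 0]) rotate([0, atan2(225, 540), 0]) cube([41, 43, 585]);
translate([549, 901, 0]) mirror([1, 0, 0]) rotate([0, atan2(225, 540), 0]) cube([41, 43, 585]);


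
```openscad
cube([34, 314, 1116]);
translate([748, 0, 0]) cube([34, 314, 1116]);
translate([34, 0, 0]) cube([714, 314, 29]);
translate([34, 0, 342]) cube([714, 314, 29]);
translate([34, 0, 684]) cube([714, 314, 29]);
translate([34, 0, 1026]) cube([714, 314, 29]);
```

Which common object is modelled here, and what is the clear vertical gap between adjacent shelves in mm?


A bookshelf. The clear shelf gap is 313 mm.

Two tall side panels with 4 horizontal boards between them — a bookshelf. The first two shelf undersides are at z = 0 and z = 342; with shelf thickness 29, the clear gap is 342 − 0 − 29 = 313 mm.


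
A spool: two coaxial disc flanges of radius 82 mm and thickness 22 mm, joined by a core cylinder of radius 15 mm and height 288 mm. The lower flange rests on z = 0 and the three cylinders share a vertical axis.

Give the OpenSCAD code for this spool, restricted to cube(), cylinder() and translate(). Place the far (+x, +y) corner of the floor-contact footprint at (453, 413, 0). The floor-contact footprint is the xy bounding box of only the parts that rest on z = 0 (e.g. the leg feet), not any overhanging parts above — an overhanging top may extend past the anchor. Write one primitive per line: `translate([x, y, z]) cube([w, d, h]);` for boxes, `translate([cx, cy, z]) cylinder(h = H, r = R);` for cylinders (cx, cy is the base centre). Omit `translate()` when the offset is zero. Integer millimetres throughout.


translate([371, 331, 0]) cylinder(h = 22, r = 82);
translate([371, 331, 22]) cylinder(h = 288, r = 15);
translate([371, 331, 310]) cylinder(h = 22, r = 82);


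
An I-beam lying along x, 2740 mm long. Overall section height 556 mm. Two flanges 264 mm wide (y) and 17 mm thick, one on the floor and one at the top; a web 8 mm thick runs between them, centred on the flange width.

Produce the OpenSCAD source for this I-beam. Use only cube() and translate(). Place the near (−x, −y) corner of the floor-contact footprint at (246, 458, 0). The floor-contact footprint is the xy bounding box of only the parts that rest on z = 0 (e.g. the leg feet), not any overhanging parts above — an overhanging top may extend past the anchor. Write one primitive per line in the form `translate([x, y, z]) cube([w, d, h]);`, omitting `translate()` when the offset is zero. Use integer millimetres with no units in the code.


translate([246, 458, 0]) cube([2740, 264, 17]);
translate([246, 586, 17]) cube([2740, 8, 522]);
translate([246, 458, 539]) cube([2740, 264, 17]);


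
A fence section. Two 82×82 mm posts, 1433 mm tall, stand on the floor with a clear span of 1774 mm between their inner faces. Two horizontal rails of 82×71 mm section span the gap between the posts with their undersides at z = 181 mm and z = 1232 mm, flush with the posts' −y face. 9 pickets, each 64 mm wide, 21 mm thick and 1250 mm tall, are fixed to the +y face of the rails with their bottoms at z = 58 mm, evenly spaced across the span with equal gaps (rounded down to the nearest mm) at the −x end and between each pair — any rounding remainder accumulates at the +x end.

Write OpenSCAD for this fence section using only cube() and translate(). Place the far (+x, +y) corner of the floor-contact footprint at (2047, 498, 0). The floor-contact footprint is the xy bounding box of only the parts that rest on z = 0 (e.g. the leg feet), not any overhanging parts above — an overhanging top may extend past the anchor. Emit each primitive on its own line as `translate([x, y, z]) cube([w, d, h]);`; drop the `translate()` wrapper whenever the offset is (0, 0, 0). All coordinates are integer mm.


translate([109, 416, 0]) cube([82, 82, 1433]);
translate([1965, 416, 0]) cube([82, 82, 1433]);
translate([191, 416, 181]) cube([1774, 82, 71]);
translate([191, 416, 1232]) cube([1774, 82, 71]);
translate([310, 498, 58]) cube([64, 21, 1250]);
translate([493, 498, 58]) cube([64, 21, 1250]);
translate([676, 498, 58]) cube([64, 21, 1250]);
translate([859, 498, 58]) cube([64, 21, 1250]);
translate([1042, 498, 58]) cube([64, 21, 1250]);
translate([1225, 498, 58]) cube([64, 21, 1250]);
translate([1408, 498, 58]) cube([64, 21, 1250]);
translate([1591, 498, 58]) cube([64, 21, 1250]);
translate([1774, 498, 58]) cube([64, 21, 1250]);


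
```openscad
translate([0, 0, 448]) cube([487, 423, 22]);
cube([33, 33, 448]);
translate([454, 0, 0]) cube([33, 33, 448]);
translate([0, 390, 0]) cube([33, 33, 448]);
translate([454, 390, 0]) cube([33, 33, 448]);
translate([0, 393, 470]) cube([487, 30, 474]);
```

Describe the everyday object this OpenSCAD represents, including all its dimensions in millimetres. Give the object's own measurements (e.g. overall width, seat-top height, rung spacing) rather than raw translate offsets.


A chair. The seat is a 487×423×22 mm slab with its top at z = 470 mm, on four 33×33 mm corner legs (flush with the seat edges, standing on z = 0). A flat backrest 30 mm thick, 474 mm tall, spans the full seat width and rises from the seat top along its +y edge, rear face flush with the rear of the seat.


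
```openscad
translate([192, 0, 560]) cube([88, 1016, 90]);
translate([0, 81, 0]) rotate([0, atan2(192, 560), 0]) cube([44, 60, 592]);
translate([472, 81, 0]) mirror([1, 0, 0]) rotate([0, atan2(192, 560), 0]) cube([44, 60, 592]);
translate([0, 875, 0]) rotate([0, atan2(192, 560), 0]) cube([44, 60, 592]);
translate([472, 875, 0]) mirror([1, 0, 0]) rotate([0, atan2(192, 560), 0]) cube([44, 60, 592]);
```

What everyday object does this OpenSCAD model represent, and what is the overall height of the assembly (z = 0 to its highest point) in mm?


A sawhorse. The overall height is 650 mm.

A beam across two mirrored pairs of raked legs — a sawhorse. The beam's underside is at z = 560 (matching the legs' vertical rise in atan2(192, 560)) and the beam is 90 mm tall, so its top is at 560 + 90 = 650 mm. The raked legs top out at the beam's underside, so that is the highest point.


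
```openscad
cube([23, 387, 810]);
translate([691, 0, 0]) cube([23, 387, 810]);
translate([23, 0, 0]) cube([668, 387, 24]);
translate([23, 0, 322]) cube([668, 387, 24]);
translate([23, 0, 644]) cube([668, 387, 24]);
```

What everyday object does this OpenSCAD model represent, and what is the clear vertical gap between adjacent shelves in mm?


A bookshelf. The clear shelf gap is 298 mm.

Two tall side panels with 3 horizontal boards between them — a bookshelf. The first two shelf undersides are at z = 0 and z = 322; with shelf thickness 24, the clear gap is 322 − 0 − 24 = 298 mm.


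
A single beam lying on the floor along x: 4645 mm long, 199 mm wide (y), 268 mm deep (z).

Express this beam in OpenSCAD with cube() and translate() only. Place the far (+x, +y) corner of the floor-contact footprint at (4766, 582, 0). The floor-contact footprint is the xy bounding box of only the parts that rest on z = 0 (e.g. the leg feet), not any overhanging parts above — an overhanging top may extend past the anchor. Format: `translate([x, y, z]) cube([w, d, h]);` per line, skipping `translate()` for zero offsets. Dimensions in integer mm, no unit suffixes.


translate([121, 383, 0]) cube([4645, 199, 268]);


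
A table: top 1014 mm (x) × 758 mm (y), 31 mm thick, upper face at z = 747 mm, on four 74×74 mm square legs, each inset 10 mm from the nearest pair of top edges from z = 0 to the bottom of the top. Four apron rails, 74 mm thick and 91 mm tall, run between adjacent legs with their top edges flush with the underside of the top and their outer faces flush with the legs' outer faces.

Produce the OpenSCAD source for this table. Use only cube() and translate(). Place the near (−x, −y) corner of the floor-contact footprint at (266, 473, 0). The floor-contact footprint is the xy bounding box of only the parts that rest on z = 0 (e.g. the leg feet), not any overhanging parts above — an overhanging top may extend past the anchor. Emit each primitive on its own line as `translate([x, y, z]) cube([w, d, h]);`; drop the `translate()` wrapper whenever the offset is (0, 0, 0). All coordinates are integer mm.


translate([256, 463, 716]) cube([1014, 758, 31]);
translate([266, 473, 0]) cube([74, 74, 716]);
translate([1186, 473, 0]) cube([74, 74, 716]);
translate([266, 1137, 0]) cube([74, 74, 716]);
translate([1186, 1137, 0]) cube([74, 74, 716]);
translate([340, 473, 625]) cube([846, 74, 91]);
translate([340, 1137, 625]) cube([846, 74, 91]);
translate([266, 547, 625]) cube([74, 590, 91]);
translate([1186, 547, 625]) cube([74, 590, 91]);


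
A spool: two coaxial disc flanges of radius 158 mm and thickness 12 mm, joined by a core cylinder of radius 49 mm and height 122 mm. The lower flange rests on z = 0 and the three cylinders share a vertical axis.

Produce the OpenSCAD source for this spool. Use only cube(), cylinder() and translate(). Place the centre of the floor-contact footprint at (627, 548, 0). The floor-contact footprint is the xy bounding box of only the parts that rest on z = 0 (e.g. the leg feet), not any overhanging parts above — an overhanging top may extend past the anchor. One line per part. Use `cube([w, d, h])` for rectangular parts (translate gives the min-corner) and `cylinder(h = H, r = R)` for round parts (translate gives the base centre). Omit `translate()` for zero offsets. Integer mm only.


translate([627, 548, 0]) cylinder(h = 12, r = 158);
translate([627, 548, 12]) cylinder(h = 122, r = 49);
translate([627, 548, 134]) cylinder(h = 12, r = 158);


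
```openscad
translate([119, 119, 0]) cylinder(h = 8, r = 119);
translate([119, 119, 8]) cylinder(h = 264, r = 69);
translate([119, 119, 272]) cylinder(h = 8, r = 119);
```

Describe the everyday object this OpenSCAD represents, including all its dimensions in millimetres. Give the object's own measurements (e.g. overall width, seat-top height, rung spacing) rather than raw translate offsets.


A spool: two coaxial disc flanges of radius 119 mm and thickness 8 mm, joined by a core cylinder of radius 69 mm and height 264 mm. The lower flange rests on z = 0 and the three cylinders share a vertical axis.


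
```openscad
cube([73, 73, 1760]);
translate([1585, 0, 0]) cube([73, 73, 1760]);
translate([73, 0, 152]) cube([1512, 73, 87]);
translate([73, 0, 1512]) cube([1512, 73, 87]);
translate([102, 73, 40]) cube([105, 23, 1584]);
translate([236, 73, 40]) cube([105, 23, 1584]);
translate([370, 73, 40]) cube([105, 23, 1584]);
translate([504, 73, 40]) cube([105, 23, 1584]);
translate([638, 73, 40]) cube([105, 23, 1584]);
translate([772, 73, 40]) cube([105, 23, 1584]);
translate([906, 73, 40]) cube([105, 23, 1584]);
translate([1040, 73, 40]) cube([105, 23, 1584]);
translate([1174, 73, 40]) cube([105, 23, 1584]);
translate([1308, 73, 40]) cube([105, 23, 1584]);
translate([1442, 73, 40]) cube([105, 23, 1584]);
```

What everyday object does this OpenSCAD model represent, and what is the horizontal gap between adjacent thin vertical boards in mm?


A fence section. The picket gap is 29 mm.

Two posts, two rails, 11 pickets — a fence section. Span 1512 mm holds 11 pickets of 105 mm with 12 equal gaps: ⌊(1512 − 11·105) / 12⌋ = 29 mm.
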